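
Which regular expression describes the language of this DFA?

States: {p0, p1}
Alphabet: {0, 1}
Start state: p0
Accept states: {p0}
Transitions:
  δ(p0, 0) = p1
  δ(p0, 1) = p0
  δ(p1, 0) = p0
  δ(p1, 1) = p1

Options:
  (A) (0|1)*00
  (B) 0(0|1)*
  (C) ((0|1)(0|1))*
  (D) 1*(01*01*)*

Check each option against the DFA on short strings; one disagreement eliminates an option:
  (A) (0|1)*00: on ε the DFA stays in p0 and accepts (p0 ∈ Accept), but the regex does not match it → eliminate
  (B) 0(0|1)*: on ε the DFA stays in p0 and accepts (p0 ∈ Accept), but the regex does not match it → eliminate
  (C) ((0|1)(0|1))*: on '1' the DFA goes p0 → p0 and accepts (p0 ∈ Accept), but the regex does not match it → eliminate
  (D) 1*(01*01*)*: agrees with the DFA on every string of length ≤ 6
Only (D) is consistent with the DFA.
(D) 1*(01*01*)*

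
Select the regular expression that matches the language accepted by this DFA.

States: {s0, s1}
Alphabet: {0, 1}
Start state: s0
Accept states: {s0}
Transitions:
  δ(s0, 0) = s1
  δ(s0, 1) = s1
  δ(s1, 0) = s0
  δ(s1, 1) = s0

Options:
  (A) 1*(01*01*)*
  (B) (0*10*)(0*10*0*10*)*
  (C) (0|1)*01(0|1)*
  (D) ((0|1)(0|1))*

Check each option against the DFA on short strings; one disagreement eliminates an option:
  (A) 1*(01*01*)*: on '1' the DFA goes s0 → s1 and rejects (s1 ∉ Accept), but the regex matches it → eliminate
  (B) (0*10*)(0*10*0*10*)*: on ε the DFA stays in s0 and accepts (s0 ∈ Accept), but the regex does not match it → eliminate
  (C) (0|1)*01(0|1)*: on ε the DFA stays in s0 and accepts (s0 ∈ Accept), but the regex does not match it → eliminate
  (D) ((0|1)(0|1))*: agrees with the DFA on every string of length ≤ 6
Only (D) is consistent with the DFA.
(D) ((0|1)(0|1))*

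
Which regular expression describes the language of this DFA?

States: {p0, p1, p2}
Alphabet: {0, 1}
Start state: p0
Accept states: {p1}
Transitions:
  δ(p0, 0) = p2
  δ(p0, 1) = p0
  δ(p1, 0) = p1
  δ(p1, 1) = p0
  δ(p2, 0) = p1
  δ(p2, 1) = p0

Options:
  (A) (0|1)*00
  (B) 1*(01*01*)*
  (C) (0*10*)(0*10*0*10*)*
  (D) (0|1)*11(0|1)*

Check each option against the DFA on short strings; one disagreement eliminates an option:
  (A) (0|1)*00: agrees with the DFA on every string of length ≤ 6
  (B) 1*(01*01*)*: on ε the DFA stays in p0 and rejects (p0 ∉ Accept), but the regex matches it → eliminate
  (C) (0*10*)(0*10*0*10*)*: on '1' the DFA goes p0 → p0 and rejects (p0 ∉ Accept), but the regex matches it → eliminate
  (D) (0|1)*11(0|1)*: on '00' the DFA goes p0 → p2 → p1 and accepts (p1 ∈ Accept), but the regex does not match it → eliminate
Only (A) is consistent with the DFA.
(A) (0|1)*00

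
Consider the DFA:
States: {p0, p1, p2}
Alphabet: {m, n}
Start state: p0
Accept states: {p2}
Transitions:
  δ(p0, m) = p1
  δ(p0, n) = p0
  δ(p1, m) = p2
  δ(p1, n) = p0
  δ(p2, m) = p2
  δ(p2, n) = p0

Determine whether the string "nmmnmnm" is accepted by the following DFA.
Processing string "nmmnmnm":
  p0 --n--> p0
  p0 --m--> p1
  p1 --m--> p2
  p2 --n--> p0
  p0 --m--> p1
  p1 --n--> p0
  p0 --m--> p1
Final state: p1
Accept states: {p2}
No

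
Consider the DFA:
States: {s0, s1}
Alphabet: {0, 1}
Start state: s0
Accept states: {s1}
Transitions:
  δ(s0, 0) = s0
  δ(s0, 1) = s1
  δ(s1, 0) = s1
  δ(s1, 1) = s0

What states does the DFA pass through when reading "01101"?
read '0': s0 → s0
  read '1': s0 → s1
  read '1': s1 → s0
  read '0': s0 → s0
  read '1': s0 → s1
s0 -> s0 -> s1 -> s0 -> s0 -> s1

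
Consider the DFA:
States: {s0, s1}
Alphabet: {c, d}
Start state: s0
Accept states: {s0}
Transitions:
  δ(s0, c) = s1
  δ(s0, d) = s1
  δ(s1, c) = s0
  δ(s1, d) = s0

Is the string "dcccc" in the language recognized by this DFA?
Processing string "dcccc":
  s0 --d--> s1
  s1 --c--> s0
  s0 --c--> s1
  s1 --c--> s0
  s0 --c--> s1
Final state: s1
Accept states: {s0}
No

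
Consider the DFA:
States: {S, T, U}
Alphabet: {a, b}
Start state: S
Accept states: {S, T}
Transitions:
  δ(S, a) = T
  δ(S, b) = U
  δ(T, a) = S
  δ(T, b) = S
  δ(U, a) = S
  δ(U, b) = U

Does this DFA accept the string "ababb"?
Processing string "ababb":
  S --a--> T
  T --b--> S
  S --a--> T
  T --b--> S
  S --b--> U
Final state: U
Accept states: {S, T}
No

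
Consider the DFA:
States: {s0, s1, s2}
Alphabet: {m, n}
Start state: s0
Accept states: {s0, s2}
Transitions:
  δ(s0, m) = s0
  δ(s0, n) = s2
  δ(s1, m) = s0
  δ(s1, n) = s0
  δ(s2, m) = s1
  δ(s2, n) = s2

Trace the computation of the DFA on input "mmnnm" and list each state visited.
read 'm': s0 → s0
  read 'm': s0 → s0
  read 'n': s0 → s2
  read 'n': s2 → s2
  read 'm': s2 → s1
s0 -> s0 -> s0 -> s2 -> s2 -> s1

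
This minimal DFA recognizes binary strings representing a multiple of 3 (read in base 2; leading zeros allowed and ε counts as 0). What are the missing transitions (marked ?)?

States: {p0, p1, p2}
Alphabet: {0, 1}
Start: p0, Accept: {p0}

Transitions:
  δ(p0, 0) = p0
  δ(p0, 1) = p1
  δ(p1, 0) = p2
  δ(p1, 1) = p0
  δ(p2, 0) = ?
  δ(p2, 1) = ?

From the language and accept set, identify what each state tracks — p0: value ≡ 0 (mod 3); p1: value ≡ 1 (mod 3); p2: value ≡ 2 (mod 3).
Each missing δ(q, a) is the state matching the new tracked value after reading a.
δ(p2, 0) = p1; δ(p2, 1) = p2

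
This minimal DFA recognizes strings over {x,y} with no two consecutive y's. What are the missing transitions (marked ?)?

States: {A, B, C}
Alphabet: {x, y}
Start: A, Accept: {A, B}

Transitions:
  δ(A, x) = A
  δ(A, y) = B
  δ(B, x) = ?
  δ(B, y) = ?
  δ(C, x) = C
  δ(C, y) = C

From the language and accept set, identify what each state tracks — A: last symbol not y (ok); B: last symbol y (ok); C: saw yy (dead).
Each missing δ(q, a) is the state matching the new tracked value after reading a.
δ(B, x) = A; δ(B, y) = C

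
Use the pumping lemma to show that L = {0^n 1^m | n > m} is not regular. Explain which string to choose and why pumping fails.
Assume L is regular with pumping length p. Idea: pumping down the 0-block drops the 0-count to at most the 1-count.
Choose s = 0^(p+1) 1^p ∈ L (|s| = 2p+1 ≥ p). By the pumping lemma, s = xyz with |xy| ≤ p, |y| > 0, so y = 0^k with k ≥ 1. Take i = 0: xz = 0^(p+1−k) 1^p. Since k ≥ 1, p+1−k ≤ p, so the number of 0's is no longer strictly greater than the number of 1's, hence xz ∉ L.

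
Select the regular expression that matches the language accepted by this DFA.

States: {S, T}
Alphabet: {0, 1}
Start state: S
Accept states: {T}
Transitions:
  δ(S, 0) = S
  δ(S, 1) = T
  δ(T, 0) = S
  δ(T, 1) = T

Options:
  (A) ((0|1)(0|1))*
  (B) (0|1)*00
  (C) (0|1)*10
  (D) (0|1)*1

Check each option against the DFA on short strings; one disagreement eliminates an option:
  (A) ((0|1)(0|1))*: on ε the DFA stays in S and rejects (S ∉ Accept), but the regex matches it → eliminate
  (B) (0|1)*00: on '1' the DFA goes S → T and accepts (T ∈ Accept), but the regex does not match it → eliminate
  (C) (0|1)*10: on '1' the DFA goes S → T and accepts (T ∈ Accept), but the regex does not match it → eliminate
  (D) (0|1)*1: agrees with the DFA on every string of length ≤ 6
Only (D) is consistent with the DFA.
(D) (0|1)*1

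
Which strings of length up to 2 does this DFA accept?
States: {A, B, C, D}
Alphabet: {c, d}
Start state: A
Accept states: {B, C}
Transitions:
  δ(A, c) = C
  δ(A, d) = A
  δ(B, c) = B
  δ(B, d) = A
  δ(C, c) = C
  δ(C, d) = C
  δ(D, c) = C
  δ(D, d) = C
c, cc, cd, dc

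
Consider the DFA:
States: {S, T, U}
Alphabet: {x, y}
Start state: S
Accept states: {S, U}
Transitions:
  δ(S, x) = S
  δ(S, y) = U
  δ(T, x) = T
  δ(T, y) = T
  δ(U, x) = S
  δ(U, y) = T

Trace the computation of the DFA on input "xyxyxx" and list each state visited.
read 'x': S → S
  read 'y': S → U
  read 'x': U → S
  read 'y': S → U
  read 'x': U → S
  read 'x': S → S
S -> S -> U -> S -> U -> S -> S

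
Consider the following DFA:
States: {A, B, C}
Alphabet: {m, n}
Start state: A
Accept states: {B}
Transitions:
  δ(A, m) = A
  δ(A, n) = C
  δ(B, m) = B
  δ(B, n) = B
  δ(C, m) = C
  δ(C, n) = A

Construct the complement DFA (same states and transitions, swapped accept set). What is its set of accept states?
Complement accept states = All states \ Original accept states
= {A, B, C} \ {B}
{A, C}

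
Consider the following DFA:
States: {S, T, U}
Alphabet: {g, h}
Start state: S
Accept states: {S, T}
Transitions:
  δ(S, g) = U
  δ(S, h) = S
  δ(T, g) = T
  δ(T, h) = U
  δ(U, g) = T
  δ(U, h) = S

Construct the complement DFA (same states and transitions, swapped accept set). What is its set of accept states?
Complement accept states = All states \ Original accept states
= {S, T, U} \ {S, T}
{U}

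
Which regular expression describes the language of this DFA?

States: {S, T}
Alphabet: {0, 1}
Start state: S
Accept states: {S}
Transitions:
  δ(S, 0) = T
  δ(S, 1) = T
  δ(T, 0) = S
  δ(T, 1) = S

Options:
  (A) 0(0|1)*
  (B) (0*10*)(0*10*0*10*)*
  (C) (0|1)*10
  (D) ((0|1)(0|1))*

Check each option against the DFA on short strings; one disagreement eliminates an option:
  (A) 0(0|1)*: on ε the DFA stays in S and accepts (S ∈ Accept), but the regex does not match it → eliminate
  (B) (0*10*)(0*10*0*10*)*: on ε the DFA stays in S and accepts (S ∈ Accept), but the regex does not match it → eliminate
  (C) (0|1)*10: on ε the DFA stays in S and accepts (S ∈ Accept), but the regex does not match it → eliminate
  (D) ((0|1)(0|1))*: agrees with the DFA on every string of length ≤ 6
Only (D) is consistent with the DFA.
(D) ((0|1)(0|1))*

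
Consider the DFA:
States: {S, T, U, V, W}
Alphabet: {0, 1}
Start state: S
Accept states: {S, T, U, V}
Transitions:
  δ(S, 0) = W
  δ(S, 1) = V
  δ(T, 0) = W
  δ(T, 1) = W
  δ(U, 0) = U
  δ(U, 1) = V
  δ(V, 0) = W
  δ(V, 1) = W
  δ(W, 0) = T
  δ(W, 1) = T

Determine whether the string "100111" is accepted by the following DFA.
Processing string "100111":
  S --1--> V
  V --0--> W
  W --0--> T
  T --1--> W
  W --1--> T
  T --1--> W
Final state: W
Accept states: {S, T, U, V}
No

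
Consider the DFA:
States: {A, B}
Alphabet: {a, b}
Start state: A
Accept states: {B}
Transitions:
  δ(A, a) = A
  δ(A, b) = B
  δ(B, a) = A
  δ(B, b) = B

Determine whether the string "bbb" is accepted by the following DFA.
Processing string "bbb":
  A --b--> B
  B --b--> B
  B --b--> B
Final state: B
Accept states: {B}
Yes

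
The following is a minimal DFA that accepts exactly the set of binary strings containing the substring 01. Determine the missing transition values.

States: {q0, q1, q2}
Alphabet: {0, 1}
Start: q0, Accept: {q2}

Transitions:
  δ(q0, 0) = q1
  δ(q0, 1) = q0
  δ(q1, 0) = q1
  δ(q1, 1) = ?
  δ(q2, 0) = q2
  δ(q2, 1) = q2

From the language and accept set, identify what each state tracks — q0: no 0 seen yet; q1: seen a 0, waiting for 1; q2: substring 01 seen.
Each missing δ(q, a) is the state matching the new tracked value after reading a.
δ(q1, 1) = q2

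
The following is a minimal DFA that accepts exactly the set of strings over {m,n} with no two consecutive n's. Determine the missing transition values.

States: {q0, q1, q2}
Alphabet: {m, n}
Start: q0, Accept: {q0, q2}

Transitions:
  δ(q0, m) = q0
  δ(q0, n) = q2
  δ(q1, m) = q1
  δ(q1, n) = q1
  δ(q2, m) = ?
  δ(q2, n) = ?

From the language and accept set, identify what each state tracks — q0: last symbol not n (ok); q1: saw nn (dead); q2: last symbol n (ok).
Each missing δ(q, a) is the state matching the new tracked value after reading a.
δ(q2, m) = q0; δ(q2, n) = q1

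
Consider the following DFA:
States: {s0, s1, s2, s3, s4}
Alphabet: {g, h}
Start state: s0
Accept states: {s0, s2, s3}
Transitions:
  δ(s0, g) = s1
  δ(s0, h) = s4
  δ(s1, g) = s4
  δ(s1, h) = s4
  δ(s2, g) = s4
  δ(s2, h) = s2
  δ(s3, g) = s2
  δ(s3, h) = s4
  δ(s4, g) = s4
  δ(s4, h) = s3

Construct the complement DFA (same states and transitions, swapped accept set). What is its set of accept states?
Complement accept states = All states \ Original accept states
= {s0, s1, s2, s3, s4} \ {s0, s2, s3}
{s1, s4}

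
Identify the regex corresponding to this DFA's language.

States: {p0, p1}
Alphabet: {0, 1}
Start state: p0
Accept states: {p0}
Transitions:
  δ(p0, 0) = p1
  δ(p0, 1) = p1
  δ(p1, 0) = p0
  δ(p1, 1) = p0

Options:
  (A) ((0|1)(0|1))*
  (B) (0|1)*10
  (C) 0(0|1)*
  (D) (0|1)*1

Check each option against the DFA on short strings; one disagreement eliminates an option:
  (A) ((0|1)(0|1))*: agrees with the DFA on every string of length ≤ 6
  (B) (0|1)*10: on ε the DFA stays in p0 and accepts (p0 ∈ Accept), but the regex does not match it → eliminate
  (C) 0(0|1)*: on ε the DFA stays in p0 and accepts (p0 ∈ Accept), but the regex does not match it → eliminate
  (D) (0|1)*1: on ε the DFA stays in p0 and accepts (p0 ∈ Accept), but the regex does not match it → eliminate
Only (A) is consistent with the DFA.
(A) ((0|1)(0|1))*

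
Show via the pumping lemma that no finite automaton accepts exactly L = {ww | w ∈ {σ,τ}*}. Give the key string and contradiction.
Assume L is regular with pumping length p. Idea: pumping the leading σ-block breaks the equality of the two halves.
Choose s = σ^p τ σ^p τ ∈ L (with w = σ^p τ). |s| = 2p+2 ≥ p. By the pumping lemma, s = xyz with |xy| ≤ p, |y| > 0, so y = σ^k with k ≥ 1, in the first σ-block. Then xy²z = σ^(p+k) τ σ^p τ, of length 2p+2+k. If k is odd this length is odd, so it cannot be of the form ww. If k is even, each half has length p+1+k/2 ≤ p+k, so the first half lies entirely inside the leading σ-block and contains no τ, while the second half ends in τ; the halves differ. Either way xy²z ∉ L.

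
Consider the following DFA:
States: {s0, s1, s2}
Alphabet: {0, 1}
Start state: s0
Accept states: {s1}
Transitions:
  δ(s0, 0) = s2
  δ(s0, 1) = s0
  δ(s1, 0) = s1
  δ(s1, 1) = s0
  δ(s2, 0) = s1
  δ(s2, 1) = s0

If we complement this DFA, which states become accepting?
Complement accept states = All states \ Original accept states
= {s0, s1, s2} \ {s1}
{s0, s2}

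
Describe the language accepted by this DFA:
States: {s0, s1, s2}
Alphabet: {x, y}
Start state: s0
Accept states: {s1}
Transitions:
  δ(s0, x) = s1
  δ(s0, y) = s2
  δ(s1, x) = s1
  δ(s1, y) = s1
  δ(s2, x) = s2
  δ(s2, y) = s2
Testing a few strings:
  'y' → reject
  'xy' → accept
  'yyx' → reject
  'yxy' → reject
State roles: s0=no input read; s1=started with x; s2=started with y (dead)
All strings over {x,y} starting with x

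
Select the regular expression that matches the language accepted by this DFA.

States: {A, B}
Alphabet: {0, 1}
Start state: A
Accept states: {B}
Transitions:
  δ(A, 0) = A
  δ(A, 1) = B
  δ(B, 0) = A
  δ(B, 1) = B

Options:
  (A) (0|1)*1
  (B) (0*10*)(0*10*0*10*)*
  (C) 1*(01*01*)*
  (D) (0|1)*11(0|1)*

Check each option against the DFA on short strings; one disagreement eliminates an option:
  (A) (0|1)*1: agrees with the DFA on every string of length ≤ 6
  (B) (0*10*)(0*10*0*10*)*: on '10' the DFA goes A → B → A and rejects (A ∉ Accept), but the regex matches it → eliminate
  (C) 1*(01*01*)*: on ε the DFA stays in A and rejects (A ∉ Accept), but the regex matches it → eliminate
  (D) (0|1)*11(0|1)*: on '1' the DFA goes A → B and accepts (B ∈ Accept), but the regex does not match it → eliminate
Only (A) is consistent with the DFA.
(A) (0|1)*1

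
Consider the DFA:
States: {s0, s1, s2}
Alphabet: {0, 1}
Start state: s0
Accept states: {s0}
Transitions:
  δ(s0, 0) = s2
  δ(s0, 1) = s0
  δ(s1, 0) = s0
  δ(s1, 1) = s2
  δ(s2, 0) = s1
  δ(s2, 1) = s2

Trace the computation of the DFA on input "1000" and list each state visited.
read '1': s0 → s0
  read '0': s0 → s2
  read '0': s2 → s1
  read '0': s1 → s0
s0 -> s0 -> s2 -> s1 -> s0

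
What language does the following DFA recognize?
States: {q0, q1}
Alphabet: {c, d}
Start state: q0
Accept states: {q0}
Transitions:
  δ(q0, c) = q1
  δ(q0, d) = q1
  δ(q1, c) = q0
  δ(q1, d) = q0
Testing a few strings:
  'c' → reject
  'ddd' → reject
  'ddc' → reject
  'dc' → accept
State roles: q0=even length so far; q1=odd length so far
All strings over {c,d} of even length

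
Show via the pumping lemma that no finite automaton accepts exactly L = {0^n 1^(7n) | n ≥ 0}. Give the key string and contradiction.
Assume L is regular with pumping length p. Idea: pumping the 0-block breaks the 1:7 ratio.
Choose s = 0^p 1^(7p) (length 8p ≥ p). By the pumping lemma, s = xyz with |xy| ≤ p, |y| > 0, so y = 0^k with k ≥ 1. Then xy²z = 0^(p+k) 1^(7p). For this to be in L we would need 7p = 7(p+k), i.e. 7k = 0, contradicting k ≥ 1. So xy²z ∉ L.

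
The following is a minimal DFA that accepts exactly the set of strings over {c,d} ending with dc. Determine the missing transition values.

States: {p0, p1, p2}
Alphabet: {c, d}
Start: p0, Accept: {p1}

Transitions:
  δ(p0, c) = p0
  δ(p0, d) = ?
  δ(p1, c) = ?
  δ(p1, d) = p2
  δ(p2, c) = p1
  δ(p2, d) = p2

From the language and accept set, identify what each state tracks — p0: no suffix match; p1: suffix is dc; p2: one trailing d.
Each missing δ(q, a) is the state matching the new tracked value after reading a.
δ(p0, d) = p2; δ(p1, c) = p0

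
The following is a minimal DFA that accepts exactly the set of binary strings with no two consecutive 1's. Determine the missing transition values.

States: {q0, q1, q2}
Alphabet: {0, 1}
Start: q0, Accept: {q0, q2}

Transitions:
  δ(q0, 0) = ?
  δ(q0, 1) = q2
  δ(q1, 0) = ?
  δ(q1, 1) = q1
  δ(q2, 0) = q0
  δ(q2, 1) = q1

From the language and accept set, identify what each state tracks — q0: last symbol not 1 (ok); q1: saw 11 (dead); q2: last symbol 1 (ok).
Each missing δ(q, a) is the state matching the new tracked value after reading a.
δ(q0, 0) = q0; δ(q1, 0) = q1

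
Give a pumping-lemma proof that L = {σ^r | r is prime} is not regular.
Assume L is regular with pumping length p. Idea: pumping by a suitable count produces a composite length.
Let q be a prime with q ≥ p and choose s = σ^q ∈ L. By the pumping lemma, s = xyz with |xy| ≤ p, |y| = k ≥ 1. Take i = q+1: |xy^(q+1)z| = q + q·k = q(1+k). Since q ≥ 2 and 1+k ≥ 2, q(1+k) is composite, so xy^(q+1)z ∉ L.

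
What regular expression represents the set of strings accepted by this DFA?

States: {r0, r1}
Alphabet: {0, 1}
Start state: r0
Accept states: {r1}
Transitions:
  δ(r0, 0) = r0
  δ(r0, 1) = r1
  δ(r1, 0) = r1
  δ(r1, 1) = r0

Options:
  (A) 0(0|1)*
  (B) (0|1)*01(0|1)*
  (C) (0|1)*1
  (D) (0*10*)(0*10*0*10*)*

Check each option against the DFA on short strings; one disagreement eliminates an option:
  (A) 0(0|1)*: on '0' the DFA goes r0 → r0 and rejects (r0 ∉ Accept), but the regex matches it → eliminate
  (B) (0|1)*01(0|1)*: on '1' the DFA goes r0 → r1 and accepts (r1 ∈ Accept), but the regex does not match it → eliminate
  (C) (0|1)*1: on '10' the DFA goes r0 → r1 → r1 and accepts (r1 ∈ Accept), but the regex does not match it → eliminate
  (D) (0*10*)(0*10*0*10*)*: agrees with the DFA on every string of length ≤ 6
Only (D) is consistent with the DFA.
(D) (0*10*)(0*10*0*10*)*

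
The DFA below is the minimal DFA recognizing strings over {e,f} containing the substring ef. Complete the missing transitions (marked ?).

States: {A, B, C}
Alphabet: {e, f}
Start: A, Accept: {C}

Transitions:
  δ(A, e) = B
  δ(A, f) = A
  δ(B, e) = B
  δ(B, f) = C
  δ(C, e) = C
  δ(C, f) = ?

From the language and accept set, identify what each state tracks — A: no e seen yet; B: seen a e, waiting for f; C: substring ef seen.
Each missing δ(q, a) is the state matching the new tracked value after reading a.
δ(C, f) = C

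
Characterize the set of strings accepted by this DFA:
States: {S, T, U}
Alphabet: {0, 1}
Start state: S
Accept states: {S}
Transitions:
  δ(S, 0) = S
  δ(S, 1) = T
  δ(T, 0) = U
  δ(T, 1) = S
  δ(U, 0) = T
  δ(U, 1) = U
Testing a few strings:
  '1010' → reject
  '0' → accept
  '0110' → accept
  '10' → reject
State roles: S=value ≡ 0 (mod 3); T=value ≡ 1 (mod 3); U=value ≡ 2 (mod 3)
All binary strings representing a multiple of 3 (read in base 2; leading zeros allowed and ε counts as 0)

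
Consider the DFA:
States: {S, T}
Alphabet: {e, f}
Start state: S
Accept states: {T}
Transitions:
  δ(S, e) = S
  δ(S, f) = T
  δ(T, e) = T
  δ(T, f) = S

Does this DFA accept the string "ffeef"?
Processing string "ffeef":
  S --f--> T
  T --f--> S
  S --e--> S
  S --e--> S
  S --f--> T
Final state: T
Accept states: {T}
Yes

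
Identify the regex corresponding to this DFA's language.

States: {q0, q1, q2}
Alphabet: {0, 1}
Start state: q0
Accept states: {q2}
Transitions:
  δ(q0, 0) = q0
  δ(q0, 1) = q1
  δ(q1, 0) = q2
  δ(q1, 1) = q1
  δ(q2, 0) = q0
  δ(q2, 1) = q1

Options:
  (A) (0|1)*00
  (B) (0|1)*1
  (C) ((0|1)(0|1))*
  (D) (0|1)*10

Check each option against the DFA on short strings; one disagreement eliminates an option:
  (A) (0|1)*00: on '00' the DFA goes q0 → q0 → q0 and rejects (q0 ∉ Accept), but the regex matches it → eliminate
  (B) (0|1)*1: on '1' the DFA goes q0 → q1 and rejects (q1 ∉ Accept), but the regex matches it → eliminate
  (C) ((0|1)(0|1))*: on ε the DFA stays in q0 and rejects (q0 ∉ Accept), but the regex matches it → eliminate
  (D) (0|1)*10: agrees with the DFA on every string of length ≤ 6
Only (D) is consistent with the DFA.
(D) (0|1)*10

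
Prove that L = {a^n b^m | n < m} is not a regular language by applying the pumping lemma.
Assume L is regular with pumping length p. Idea: pumping up the a-block makes the a-count reach the b-count.
Choose s = a^p b^(p+1) ∈ L. By the pumping lemma, s = xyz with |xy| ≤ p, |y| > 0, so y = a^k with k ≥ 1. Then xy²z = a^(p+k) b^(p+1). Since p+k ≥ p+1, the number of a's is no longer strictly less than the number of b's, so xy²z ∉ L.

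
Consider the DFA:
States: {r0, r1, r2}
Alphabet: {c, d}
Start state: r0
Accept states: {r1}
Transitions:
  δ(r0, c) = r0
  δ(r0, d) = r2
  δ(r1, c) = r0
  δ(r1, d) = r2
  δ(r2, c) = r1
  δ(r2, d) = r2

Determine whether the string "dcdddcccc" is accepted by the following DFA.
Processing string "dcdddcccc":
  r0 --d--> r2
  r2 --c--> r1
  r1 --d--> r2
  r2 --d--> r2
  r2 --d--> r2
  r2 --c--> r1
  r1 --c--> r0
  r0 --c--> r0
  r0 --c--> r0
Final state: r0
Accept states: {r1}
No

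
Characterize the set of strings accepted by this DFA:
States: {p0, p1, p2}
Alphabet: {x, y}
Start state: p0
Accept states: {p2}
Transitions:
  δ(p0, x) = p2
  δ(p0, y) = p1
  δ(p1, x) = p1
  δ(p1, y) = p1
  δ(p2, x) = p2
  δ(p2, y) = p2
Testing a few strings:
  'x' → accept
  'xxx' → accept
  'xx' → accept
  'yy' → reject
State roles: p0=no input read; p1=started with y (dead); p2=started with x
All strings over {x,y} starting with x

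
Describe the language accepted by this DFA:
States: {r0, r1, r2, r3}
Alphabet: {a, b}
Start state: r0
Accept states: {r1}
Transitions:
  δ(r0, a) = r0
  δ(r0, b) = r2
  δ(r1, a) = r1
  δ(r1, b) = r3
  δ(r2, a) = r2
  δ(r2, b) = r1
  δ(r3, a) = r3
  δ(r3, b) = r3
Testing a few strings:
  'aa' → reject
  'a' → reject
  'baba' → accept
  'ba' → reject
State roles: r0=zero b's; r1=two b's; r2=one b; r3=≥ three b's (dead)
All strings over {a,b} containing exactly two b's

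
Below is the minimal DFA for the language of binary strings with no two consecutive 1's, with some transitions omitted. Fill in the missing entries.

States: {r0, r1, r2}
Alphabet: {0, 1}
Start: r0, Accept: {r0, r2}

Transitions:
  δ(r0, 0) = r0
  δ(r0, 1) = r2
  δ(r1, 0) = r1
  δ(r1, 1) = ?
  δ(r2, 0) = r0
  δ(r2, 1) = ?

From the language and accept set, identify what each state tracks — r0: last symbol not 1 (ok); r1: saw 11 (dead); r2: last symbol 1 (ok).
Each missing δ(q, a) is the state matching the new tracked value after reading a.
δ(r1, 1) = r1; δ(r2, 1) = r1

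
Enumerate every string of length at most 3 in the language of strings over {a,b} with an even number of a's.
ε, b, aa, bb, aab, aba, baa, bbb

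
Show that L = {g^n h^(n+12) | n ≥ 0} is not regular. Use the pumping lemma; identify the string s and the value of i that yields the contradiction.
Assume L is regular with pumping length p. Idea: pumping the g-block breaks the fixed offset of 12.
Choose s = g^p h^(p+12) ∈ L. By the pumping lemma, s = xyz with |xy| ≤ p, |y| > 0, so y = g^k with k ≥ 1. Then xy²z = g^(p+k) h^(p+12). For this to be in L we would need p+12 = (p+k)+12, i.e. k = 0, contradicting k ≥ 1. So xy²z ∉ L.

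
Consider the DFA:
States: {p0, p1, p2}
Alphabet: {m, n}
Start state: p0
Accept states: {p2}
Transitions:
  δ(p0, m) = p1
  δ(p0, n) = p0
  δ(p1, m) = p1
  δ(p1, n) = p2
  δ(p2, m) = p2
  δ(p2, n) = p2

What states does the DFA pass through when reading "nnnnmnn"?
read 'n': p0 → p0
  read 'n': p0 → p0
  read 'n': p0 → p0
  read 'n': p0 → p0
  read 'm': p0 → p1
  read 'n': p1 → p2
  read 'n': p2 → p2
p0 -> p0 -> p0 -> p0 -> p0 -> p1 -> p2 -> p2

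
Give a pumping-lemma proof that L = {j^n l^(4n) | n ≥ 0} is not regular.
Assume L is regular with pumping length p. Idea: pumping the j-block breaks the 1:4 ratio.
Choose s = j^p l^(4p) (length 5p ≥ p). By the pumping lemma, s = xyz with |xy| ≤ p, |y| > 0, so y = j^k with k ≥ 1. Then xy²z = j^(p+k) l^(4p). For this to be in L we would need 4p = 4(p+k), i.e. 4k = 0, contradicting k ≥ 1. So xy²z ∉ L.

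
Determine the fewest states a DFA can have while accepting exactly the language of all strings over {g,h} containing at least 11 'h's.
By Myhill–Nerode, count the distinguishable equivalence classes: 12 classes — having seen 0, 1, …, 10, or ≥11 copies of 'h'; any two classes i < j (j ≤ 11) are distinguished by the string h^(11−j), which takes class j to 11 copies (accepted) but leaves class i below 11 (rejected).
12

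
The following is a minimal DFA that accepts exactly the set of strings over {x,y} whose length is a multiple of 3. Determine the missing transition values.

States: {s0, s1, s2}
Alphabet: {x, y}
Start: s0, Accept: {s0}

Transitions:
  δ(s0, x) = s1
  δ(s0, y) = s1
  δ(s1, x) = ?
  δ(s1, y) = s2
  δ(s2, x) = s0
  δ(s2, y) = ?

From the language and accept set, identify what each state tracks — s0: length ≡ 0 (mod 3); s1: length ≡ 1 (mod 3); s2: length ≡ 2 (mod 3).
Each missing δ(q, a) is the state matching the new tracked value after reading a.
δ(s1, x) = s2; δ(s2, y) = s0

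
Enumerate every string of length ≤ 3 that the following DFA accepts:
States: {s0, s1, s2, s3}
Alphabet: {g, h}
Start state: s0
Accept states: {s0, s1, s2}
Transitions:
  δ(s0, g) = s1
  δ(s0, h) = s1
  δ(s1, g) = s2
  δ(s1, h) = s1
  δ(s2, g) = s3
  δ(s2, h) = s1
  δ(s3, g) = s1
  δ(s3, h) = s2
ε, g, h, gg, gh, hg, hh, ggh, ghg, ghh, hgh, hhg, hhh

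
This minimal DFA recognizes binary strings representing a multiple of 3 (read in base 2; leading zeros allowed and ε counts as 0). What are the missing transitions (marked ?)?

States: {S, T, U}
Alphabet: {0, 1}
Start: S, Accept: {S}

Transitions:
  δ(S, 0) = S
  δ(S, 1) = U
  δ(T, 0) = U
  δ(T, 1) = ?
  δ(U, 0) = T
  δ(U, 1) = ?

From the language and accept set, identify what each state tracks — S: value ≡ 0 (mod 3); T: value ≡ 2 (mod 3); U: value ≡ 1 (mod 3).
Each missing δ(q, a) is the state matching the new tracked value after reading a.
δ(T, 1) = T; δ(U, 1) = S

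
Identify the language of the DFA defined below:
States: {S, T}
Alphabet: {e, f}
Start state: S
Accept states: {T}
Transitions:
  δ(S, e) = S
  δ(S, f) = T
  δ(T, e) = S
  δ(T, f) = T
Testing a few strings:
  'eee' → reject
  'e' → reject
  'ee' → reject
  'ff' → accept
State roles: S=last symbol not f; T=last symbol is f
All strings over {e,f} ending with f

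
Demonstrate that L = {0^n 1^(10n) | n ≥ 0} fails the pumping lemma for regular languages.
Assume L is regular with pumping length p. Idea: pumping the 0-block breaks the 1:10 ratio.
Choose s = 0^p 1^(10p) (length 11p ≥ p). By the pumping lemma, s = xyz with |xy| ≤ p, |y| > 0, so y = 0^k with k ≥ 1. Then xy²z = 0^(p+k) 1^(10p). For this to be in L we would need 10p = 10(p+k), i.e. 10k = 0, contradicting k ≥ 1. So xy²z ∉ L.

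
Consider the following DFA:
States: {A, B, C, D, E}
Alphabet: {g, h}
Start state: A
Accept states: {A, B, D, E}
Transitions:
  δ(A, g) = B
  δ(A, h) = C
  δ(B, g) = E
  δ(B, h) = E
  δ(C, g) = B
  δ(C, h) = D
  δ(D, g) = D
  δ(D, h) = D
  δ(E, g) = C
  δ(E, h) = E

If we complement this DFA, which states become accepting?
Complement accept states = All states \ Original accept states
= {A, B, C, D, E} \ {A, B, D, E}
{C}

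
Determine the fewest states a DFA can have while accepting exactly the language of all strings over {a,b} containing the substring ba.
By Myhill–Nerode, count the distinguishable equivalence classes: 3 classes — one per longest suffix of the input that is a prefix of 'ba' (lengths 0 through 1), plus an absorbing 'already seen ba' class.
3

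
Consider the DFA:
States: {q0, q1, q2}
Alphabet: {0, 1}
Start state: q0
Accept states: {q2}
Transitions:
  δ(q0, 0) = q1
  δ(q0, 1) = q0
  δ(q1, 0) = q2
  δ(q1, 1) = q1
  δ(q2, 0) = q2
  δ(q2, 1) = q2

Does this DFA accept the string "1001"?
Processing string "1001":
  q0 --1--> q0
  q0 --0--> q1
  q1 --0--> q2
  q2 --1--> q2
Final state: q2
Accept states: {q2}
Yes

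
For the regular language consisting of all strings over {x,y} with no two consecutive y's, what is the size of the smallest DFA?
By Myhill–Nerode, count the distinguishable equivalence classes: three classes — safe with last≠y / safe with last=y / yy seen (dead).
3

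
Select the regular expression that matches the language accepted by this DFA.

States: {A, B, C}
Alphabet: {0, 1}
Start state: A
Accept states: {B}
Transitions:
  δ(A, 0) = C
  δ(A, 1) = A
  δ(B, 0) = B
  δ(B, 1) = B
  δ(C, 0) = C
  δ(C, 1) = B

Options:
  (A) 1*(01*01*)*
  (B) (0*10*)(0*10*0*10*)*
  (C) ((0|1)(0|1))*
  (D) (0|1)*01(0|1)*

Check each option against the DFA on short strings; one disagreement eliminates an option:
  (A) 1*(01*01*)*: on ε the DFA stays in A and rejects (A ∉ Accept), but the regex matches it → eliminate
  (B) (0*10*)(0*10*0*10*)*: on '1' the DFA goes A → A and rejects (A ∉ Accept), but the regex matches it → eliminate
  (C) ((0|1)(0|1))*: on ε the DFA stays in A and rejects (A ∉ Accept), but the regex matches it → eliminate
  (D) (0|1)*01(0|1)*: agrees with the DFA on every string of length ≤ 6
Only (D) is consistent with the DFA.
(D) (0|1)*01(0|1)*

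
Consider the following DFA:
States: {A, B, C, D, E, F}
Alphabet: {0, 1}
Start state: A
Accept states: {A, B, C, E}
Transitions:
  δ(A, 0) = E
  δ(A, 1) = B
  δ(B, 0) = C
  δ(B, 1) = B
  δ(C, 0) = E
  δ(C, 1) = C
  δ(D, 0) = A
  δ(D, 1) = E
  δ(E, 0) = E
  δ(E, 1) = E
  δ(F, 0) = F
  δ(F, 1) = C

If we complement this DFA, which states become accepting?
Complement accept states = All states \ Original accept states
= {A, B, C, D, E, F} \ {A, B, C, E}
{D, F}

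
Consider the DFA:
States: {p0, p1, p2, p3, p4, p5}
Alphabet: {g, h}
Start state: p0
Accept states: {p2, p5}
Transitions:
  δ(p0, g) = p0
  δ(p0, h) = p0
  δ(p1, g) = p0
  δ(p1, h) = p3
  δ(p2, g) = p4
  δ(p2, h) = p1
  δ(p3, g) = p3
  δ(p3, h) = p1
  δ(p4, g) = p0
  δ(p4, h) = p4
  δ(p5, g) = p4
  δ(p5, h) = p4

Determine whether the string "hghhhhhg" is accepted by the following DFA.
Processing string "hghhhhhg":
  p0 --h--> p0
  p0 --g--> p0
  p0 --h--> p0
  p0 --h--> p0
  p0 --h--> p0
  p0 --h--> p0
  p0 --h--> p0
  p0 --g--> p0
Final state: p0
Accept states: {p2, p5}
No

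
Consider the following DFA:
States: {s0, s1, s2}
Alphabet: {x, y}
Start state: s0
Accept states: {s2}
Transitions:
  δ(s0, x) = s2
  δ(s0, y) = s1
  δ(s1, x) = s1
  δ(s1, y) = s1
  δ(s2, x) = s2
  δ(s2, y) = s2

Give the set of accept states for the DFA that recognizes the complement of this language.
Complement accept states = All states \ Original accept states
= {s0, s1, s2} \ {s2}
{s0, s1}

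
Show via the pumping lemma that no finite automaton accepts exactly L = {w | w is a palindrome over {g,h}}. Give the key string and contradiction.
Assume L is regular with pumping length p. Idea: pumping the leading g-block breaks the symmetry.
Choose s = g^p h g^p (a palindrome of length 2p+1 ≥ p). By the pumping lemma, s = xyz with |xy| ≤ p, |y| > 0, so y = g^k with k > 0 (xy lies entirely in the first g^p). Then xy²z = g^(p+k) h g^p, which is not a palindrome since p+k ≠ p.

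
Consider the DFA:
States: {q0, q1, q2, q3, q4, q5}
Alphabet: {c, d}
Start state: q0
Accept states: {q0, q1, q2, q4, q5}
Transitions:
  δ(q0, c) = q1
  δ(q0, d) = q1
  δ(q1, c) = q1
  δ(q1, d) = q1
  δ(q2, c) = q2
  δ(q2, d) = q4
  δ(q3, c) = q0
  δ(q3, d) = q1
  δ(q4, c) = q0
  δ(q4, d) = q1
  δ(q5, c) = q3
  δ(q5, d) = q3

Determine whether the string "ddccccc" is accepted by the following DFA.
Processing string "ddccccc":
  q0 --d--> q1
  q1 --d--> q1
  q1 --c--> q1
  q1 --c--> q1
  q1 --c--> q1
  q1 --c--> q1
  q1 --c--> q1
Final state: q1
Accept states: {q0, q1, q2, q4, q5}
Yes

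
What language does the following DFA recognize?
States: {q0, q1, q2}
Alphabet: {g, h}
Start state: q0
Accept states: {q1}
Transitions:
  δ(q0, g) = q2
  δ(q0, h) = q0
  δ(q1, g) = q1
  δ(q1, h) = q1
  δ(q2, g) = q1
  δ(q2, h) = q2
Testing a few strings:
  'g' → reject
  'ghh' → reject
  'hg' → reject
  'gg' → accept
State roles: q0=zero g's seen; q1=≥ two g's seen; q2=one g seen
All strings over {g,h} containing at least two g's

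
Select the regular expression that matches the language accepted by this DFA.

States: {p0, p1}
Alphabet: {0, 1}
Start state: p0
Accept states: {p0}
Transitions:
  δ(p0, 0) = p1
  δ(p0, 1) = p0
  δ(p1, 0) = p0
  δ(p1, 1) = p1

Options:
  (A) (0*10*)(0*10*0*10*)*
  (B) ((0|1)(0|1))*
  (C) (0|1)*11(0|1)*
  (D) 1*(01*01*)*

Check each option against the DFA on short strings; one disagreement eliminates an option:
  (A) (0*10*)(0*10*0*10*)*: on ε the DFA stays in p0 and accepts (p0 ∈ Accept), but the regex does not match it → eliminate
  (B) ((0|1)(0|1))*: on '1' the DFA goes p0 → p0 and accepts (p0 ∈ Accept), but the regex does not match it → eliminate
  (C) (0|1)*11(0|1)*: on ε the DFA stays in p0 and accepts (p0 ∈ Accept), but the regex does not match it → eliminate
  (D) 1*(01*01*)*: agrees with the DFA on every string of length ≤ 6
Only (D) is consistent with the DFA.
(D) 1*(01*01*)*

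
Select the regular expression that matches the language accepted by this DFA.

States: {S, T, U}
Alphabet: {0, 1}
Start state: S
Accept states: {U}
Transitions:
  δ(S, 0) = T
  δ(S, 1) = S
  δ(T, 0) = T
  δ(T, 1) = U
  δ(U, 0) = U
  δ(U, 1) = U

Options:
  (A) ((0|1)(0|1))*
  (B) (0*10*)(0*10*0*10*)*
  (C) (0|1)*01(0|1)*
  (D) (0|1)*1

Check each option against the DFA on short strings; one disagreement eliminates an option:
  (A) ((0|1)(0|1))*: on ε the DFA stays in S and rejects (S ∉ Accept), but the regex matches it → eliminate
  (B) (0*10*)(0*10*0*10*)*: on '1' the DFA goes S → S and rejects (S ∉ Accept), but the regex matches it → eliminate
  (C) (0|1)*01(0|1)*: agrees with the DFA on every string of length ≤ 6
  (D) (0|1)*1: on '1' the DFA goes S → S and rejects (S ∉ Accept), but the regex matches it → eliminate
Only (C) is consistent with the DFA.
(C) (0|1)*01(0|1)*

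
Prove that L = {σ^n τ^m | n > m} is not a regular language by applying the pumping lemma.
Assume L is regular with pumping length p. Idea: pumping down the σ-block drops the σ-count to at most the τ-count.
Choose s = σ^(p+1) τ^p ∈ L (|s| = 2p+1 ≥ p). By the pumping lemma, s = xyz with |xy| ≤ p, |y| > 0, so y = σ^k with k ≥ 1. Take i = 0: xz = σ^(p+1−k) τ^p. Since k ≥ 1, p+1−k ≤ p, so the number of σ's is no longer strictly greater than the number of τ's, hence xz ∉ L.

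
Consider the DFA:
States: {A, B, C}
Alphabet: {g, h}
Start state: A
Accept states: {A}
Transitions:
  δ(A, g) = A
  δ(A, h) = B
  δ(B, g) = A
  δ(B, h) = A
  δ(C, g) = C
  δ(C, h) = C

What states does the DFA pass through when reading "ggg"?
read 'g': A → A
  read 'g': A → A
  read 'g': A → A
A -> A -> A -> A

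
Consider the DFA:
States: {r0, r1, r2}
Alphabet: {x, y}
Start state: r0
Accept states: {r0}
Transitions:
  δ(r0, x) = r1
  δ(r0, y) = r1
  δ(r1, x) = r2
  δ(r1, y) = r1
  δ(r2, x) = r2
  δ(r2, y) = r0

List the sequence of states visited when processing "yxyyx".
read 'y': r0 → r1
  read 'x': r1 → r2
  read 'y': r2 → r0
  read 'y': r0 → r1
  read 'x': r1 → r2
r0 -> r1 -> r2 -> r0 -> r1 -> r2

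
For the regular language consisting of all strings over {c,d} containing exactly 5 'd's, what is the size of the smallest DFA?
By Myhill–Nerode, count the distinguishable equivalence classes: 7 classes — having seen 0, 1, …, 5, or >5 copies of 'd'; the count-5 class is the only accepting one and >5 is dead.
7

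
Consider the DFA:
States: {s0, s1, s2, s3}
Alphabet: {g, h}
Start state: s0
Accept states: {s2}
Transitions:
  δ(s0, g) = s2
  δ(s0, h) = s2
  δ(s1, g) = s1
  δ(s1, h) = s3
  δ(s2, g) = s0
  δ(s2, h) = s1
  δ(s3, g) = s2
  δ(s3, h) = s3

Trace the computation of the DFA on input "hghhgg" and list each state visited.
read 'h': s0 → s2
  read 'g': s2 → s0
  read 'h': s0 → s2
  read 'h': s2 → s1
  read 'g': s1 → s1
  read 'g': s1 → s1
s0 -> s2 -> s0 -> s2 -> s1 -> s1 -> s1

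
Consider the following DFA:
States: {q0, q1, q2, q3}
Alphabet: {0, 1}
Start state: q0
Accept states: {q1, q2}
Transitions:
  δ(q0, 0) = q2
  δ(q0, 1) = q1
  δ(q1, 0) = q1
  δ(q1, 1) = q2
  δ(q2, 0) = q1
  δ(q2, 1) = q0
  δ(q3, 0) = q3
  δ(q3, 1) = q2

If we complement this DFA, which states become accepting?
Complement accept states = All states \ Original accept states
= {q0, q1, q2, q3} \ {q1, q2}
{q0, q3}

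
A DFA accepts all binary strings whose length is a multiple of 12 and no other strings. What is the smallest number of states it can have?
By Myhill–Nerode, count the distinguishable equivalence classes: 12 classes — one per residue of the length mod 12; class i is distinguished from class j by any string of length (12 − i) mod 12.
12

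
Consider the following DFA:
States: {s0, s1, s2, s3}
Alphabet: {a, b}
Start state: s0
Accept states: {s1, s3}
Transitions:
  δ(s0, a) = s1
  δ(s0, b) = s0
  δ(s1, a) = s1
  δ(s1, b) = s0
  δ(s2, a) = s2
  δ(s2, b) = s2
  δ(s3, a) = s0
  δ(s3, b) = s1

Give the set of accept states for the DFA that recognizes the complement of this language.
Complement accept states = All states \ Original accept states
= {s0, s1, s2, s3} \ {s1, s3}
{s0, s2}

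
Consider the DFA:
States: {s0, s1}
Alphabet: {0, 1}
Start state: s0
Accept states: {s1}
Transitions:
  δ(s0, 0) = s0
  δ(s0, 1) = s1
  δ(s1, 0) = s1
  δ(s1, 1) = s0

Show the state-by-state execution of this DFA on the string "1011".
read '1': s0 → s1
  read '0': s1 → s1
  read '1': s1 → s0
  read '1': s0 → s1
s0 -> s1 -> s1 -> s0 -> s1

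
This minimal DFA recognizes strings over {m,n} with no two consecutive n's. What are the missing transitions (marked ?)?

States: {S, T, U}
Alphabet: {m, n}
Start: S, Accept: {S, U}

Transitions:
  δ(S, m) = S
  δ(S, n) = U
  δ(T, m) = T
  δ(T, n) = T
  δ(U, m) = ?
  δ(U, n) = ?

From the language and accept set, identify what each state tracks — S: last symbol not n (ok); T: saw nn (dead); U: last symbol n (ok).
Each missing δ(q, a) is the state matching the new tracked value after reading a.
δ(U, m) = S; δ(U, n) = T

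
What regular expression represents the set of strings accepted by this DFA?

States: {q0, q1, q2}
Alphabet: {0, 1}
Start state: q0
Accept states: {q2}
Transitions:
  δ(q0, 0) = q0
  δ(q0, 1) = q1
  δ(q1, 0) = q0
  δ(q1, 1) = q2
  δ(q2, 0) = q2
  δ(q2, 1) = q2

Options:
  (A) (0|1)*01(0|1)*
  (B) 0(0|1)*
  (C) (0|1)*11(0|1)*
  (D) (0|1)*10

Check each option against the DFA on short strings; one disagreement eliminates an option:
  (A) (0|1)*01(0|1)*: on '01' the DFA goes q0 → q0 → q1 and rejects (q1 ∉ Accept), but the regex matches it → eliminate
  (B) 0(0|1)*: on '0' the DFA goes q0 → q0 and rejects (q0 ∉ Accept), but the regex matches it → eliminate
  (C) (0|1)*11(0|1)*: agrees with the DFA on every string of length ≤ 6
  (D) (0|1)*10: on '10' the DFA goes q0 → q1 → q0 and rejects (q0 ∉ Accept), but the regex matches it → eliminate
Only (C) is consistent with the DFA.
(C) (0|1)*11(0|1)*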